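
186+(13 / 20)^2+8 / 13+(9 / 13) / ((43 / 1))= 41825271 / 223600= 187.05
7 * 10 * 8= 560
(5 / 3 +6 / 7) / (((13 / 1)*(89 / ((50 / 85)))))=530 / 413049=0.00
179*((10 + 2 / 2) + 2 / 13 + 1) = 28282 / 13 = 2175.54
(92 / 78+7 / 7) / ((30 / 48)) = 136 / 39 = 3.49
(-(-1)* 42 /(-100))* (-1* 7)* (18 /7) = 189 /25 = 7.56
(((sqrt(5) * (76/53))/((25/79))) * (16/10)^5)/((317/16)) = 3147825152 * sqrt(5)/1312578125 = 5.36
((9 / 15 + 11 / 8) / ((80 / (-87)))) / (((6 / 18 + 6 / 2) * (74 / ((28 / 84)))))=-6873 / 2368000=-0.00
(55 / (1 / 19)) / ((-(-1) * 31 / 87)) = 90915 / 31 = 2932.74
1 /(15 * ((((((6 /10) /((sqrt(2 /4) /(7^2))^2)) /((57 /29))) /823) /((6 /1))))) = 15637 /69629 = 0.22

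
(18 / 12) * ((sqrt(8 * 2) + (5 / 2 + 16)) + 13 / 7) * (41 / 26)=41943 / 728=57.61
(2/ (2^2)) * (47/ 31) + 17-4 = 853/ 62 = 13.76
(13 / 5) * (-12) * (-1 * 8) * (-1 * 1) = -1248 / 5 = -249.60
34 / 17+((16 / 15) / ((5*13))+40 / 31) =99946 / 30225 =3.31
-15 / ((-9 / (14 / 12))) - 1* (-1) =53 / 18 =2.94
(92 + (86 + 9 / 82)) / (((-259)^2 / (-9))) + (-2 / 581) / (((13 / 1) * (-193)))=-27371455303 / 1145492194574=-0.02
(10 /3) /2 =5 /3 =1.67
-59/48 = -1.23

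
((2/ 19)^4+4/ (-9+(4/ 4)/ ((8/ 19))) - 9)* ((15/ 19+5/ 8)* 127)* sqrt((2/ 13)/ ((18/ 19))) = -695.21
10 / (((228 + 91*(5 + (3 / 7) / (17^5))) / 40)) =56794280 / 96976237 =0.59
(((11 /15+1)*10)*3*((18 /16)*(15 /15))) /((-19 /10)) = -585 /19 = -30.79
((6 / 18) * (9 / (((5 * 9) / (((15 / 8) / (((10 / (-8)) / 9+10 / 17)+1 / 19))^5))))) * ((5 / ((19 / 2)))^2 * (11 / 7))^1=21.10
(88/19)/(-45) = -88/855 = -0.10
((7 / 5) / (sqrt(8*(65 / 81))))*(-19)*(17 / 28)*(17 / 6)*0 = 0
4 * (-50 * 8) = -1600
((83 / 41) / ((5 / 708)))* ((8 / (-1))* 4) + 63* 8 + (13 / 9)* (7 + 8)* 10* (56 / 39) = -15420152 / 1845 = -8357.81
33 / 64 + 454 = 29089 / 64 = 454.52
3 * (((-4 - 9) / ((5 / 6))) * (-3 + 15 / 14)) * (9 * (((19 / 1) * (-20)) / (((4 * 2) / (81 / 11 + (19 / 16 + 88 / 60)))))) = -4762126161 / 12320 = -386536.21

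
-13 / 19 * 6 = -78 / 19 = -4.11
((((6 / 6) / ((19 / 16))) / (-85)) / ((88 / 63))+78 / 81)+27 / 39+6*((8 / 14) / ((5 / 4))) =191662561 / 43648605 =4.39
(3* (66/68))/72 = 11/272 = 0.04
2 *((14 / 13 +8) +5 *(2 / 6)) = 838 / 39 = 21.49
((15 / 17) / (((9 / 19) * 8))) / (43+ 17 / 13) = 0.01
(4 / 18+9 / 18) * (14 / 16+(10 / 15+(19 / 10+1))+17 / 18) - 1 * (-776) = 5053687 / 6480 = 779.89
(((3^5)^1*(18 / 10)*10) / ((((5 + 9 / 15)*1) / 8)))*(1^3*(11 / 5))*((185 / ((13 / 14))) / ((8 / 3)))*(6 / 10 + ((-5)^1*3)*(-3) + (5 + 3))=715647636 / 13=55049818.15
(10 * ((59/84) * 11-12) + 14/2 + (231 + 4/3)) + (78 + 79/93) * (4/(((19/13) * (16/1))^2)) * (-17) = 936485607/5013568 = 186.79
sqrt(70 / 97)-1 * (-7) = sqrt(6790) / 97 + 7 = 7.85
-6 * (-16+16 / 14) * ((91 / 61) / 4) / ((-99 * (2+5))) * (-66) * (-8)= -10816 / 427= -25.33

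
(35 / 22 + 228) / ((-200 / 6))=-15153 / 2200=-6.89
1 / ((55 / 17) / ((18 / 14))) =153 / 385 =0.40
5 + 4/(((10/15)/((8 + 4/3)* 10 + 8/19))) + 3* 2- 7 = 10764/19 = 566.53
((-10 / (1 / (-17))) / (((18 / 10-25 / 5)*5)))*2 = -85 / 4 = -21.25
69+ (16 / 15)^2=15781 / 225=70.14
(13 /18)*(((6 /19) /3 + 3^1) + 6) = 2249 /342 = 6.58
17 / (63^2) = 17 / 3969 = 0.00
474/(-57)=-158/19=-8.32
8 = 8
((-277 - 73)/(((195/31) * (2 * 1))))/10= -217/78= -2.78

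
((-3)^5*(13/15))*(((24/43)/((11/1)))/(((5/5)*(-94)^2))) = -6318/5224285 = -0.00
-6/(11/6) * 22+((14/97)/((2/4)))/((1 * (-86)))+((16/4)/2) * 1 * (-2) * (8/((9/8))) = -3770710/37539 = -100.45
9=9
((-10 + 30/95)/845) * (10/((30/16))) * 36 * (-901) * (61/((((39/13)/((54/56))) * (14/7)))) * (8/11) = 17474959872/1236235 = 14135.63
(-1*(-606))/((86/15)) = 4545/43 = 105.70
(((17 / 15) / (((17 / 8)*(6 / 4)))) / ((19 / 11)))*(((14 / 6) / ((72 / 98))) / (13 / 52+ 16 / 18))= 60368 / 105165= 0.57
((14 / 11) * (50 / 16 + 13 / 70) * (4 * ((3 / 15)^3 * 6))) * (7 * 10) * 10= 155736 / 275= 566.31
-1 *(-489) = 489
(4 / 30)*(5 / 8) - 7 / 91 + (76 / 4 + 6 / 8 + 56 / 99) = 52309 / 2574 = 20.32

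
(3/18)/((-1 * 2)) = -1/12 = -0.08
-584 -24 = -608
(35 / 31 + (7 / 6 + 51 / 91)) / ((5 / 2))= 48343 / 42315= 1.14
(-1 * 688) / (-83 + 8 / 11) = 7568 / 905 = 8.36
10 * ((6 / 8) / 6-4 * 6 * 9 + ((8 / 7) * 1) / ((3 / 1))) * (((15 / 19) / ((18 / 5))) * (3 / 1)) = -4525375 / 3192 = -1417.72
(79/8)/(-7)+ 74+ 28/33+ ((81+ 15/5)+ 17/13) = 3813701/24024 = 158.75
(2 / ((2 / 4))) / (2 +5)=4 / 7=0.57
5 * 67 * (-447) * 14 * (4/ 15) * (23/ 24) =-535754.33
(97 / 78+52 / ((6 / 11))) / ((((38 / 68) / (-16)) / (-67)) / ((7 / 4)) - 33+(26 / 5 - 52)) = -400404060 / 330846373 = -1.21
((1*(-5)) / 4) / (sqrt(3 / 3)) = -5 / 4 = -1.25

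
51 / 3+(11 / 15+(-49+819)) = 11816 / 15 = 787.73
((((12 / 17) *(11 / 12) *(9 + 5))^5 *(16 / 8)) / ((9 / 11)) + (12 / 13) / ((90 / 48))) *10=247725703886272 / 166123269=1491216.16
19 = 19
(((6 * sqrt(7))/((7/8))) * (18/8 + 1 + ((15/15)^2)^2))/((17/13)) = 156 * sqrt(7)/7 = 58.96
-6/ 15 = -2/ 5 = -0.40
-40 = -40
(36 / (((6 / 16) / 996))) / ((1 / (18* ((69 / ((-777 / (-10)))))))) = 395850240 / 259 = 1528379.31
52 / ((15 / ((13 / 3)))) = 676 / 45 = 15.02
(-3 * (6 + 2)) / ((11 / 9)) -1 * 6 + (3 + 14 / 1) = -95 / 11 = -8.64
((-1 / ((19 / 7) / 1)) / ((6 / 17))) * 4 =-238 / 57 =-4.18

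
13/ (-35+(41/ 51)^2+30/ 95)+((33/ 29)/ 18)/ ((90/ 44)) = -462328697/ 1317099960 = -0.35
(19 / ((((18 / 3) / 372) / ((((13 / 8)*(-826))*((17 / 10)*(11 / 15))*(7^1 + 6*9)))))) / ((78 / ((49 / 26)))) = -135966797351 / 46800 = -2905273.45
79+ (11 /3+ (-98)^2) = 29060 /3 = 9686.67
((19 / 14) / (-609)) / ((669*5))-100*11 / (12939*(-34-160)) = 5220620641 / 11931433988670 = 0.00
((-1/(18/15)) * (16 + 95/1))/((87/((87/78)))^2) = -185/12168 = -0.02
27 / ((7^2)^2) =27 / 2401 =0.01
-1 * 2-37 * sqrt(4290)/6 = -37 * sqrt(4290)/6-2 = -405.90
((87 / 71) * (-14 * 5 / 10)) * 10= -6090 / 71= -85.77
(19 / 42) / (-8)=-19 / 336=-0.06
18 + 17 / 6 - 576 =-3331 / 6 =-555.17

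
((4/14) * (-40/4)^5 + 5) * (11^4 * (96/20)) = -14052900312/7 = -2007557187.43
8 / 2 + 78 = 82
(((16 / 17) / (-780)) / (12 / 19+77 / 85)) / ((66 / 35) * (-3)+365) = -2660 / 1217918949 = -0.00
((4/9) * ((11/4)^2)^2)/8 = 14641/4608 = 3.18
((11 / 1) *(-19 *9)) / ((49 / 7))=-1881 / 7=-268.71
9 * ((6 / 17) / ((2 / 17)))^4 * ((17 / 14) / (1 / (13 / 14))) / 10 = 161109 / 1960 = 82.20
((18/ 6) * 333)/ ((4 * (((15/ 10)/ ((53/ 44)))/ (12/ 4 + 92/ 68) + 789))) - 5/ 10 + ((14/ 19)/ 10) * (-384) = -223330793/ 7842136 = -28.48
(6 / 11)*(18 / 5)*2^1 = 216 / 55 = 3.93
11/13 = 0.85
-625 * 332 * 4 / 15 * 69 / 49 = -3818000 / 49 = -77918.37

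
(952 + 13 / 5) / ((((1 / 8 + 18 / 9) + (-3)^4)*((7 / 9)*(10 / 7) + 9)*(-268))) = -85914 / 20272525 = -0.00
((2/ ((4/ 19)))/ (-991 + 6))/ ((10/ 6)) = -57/ 9850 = -0.01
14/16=7/8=0.88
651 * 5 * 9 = 29295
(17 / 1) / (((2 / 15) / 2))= 255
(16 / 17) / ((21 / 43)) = 688 / 357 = 1.93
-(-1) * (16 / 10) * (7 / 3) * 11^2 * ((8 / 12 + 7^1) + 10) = 359128 / 45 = 7980.62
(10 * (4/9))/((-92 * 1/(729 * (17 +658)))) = -546750/23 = -23771.74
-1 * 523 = -523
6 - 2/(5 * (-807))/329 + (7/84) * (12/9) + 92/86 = 1229721653/171249435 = 7.18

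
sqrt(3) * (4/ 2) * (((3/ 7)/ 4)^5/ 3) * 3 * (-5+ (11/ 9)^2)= -213 * sqrt(3)/ 2151296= -0.00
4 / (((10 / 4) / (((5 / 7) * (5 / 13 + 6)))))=664 / 91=7.30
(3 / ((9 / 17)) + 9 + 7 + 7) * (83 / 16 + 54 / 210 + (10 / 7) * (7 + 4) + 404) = 3412609 / 280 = 12187.89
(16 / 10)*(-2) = -16 / 5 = -3.20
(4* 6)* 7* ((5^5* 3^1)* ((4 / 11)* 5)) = 31500000 / 11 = 2863636.36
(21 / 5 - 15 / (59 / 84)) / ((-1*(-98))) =-723 / 4130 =-0.18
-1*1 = -1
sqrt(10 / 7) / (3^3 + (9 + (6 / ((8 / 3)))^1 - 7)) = 4*sqrt(70) / 875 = 0.04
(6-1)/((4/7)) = 35/4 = 8.75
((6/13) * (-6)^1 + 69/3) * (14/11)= 3682/143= 25.75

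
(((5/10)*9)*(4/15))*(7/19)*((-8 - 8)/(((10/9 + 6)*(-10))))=0.10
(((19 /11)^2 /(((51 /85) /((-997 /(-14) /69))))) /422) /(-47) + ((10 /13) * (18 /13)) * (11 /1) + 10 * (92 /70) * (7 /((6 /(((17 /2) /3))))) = 55.16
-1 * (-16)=16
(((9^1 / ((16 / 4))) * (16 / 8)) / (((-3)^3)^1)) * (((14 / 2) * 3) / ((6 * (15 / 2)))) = -0.08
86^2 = 7396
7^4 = 2401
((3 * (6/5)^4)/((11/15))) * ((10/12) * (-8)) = -56.55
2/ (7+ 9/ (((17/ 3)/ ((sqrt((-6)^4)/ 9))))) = 34/ 227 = 0.15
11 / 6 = 1.83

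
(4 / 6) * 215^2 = 92450 / 3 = 30816.67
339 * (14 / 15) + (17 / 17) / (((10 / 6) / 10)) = 1612 / 5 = 322.40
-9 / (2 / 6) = -27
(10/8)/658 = 5/2632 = 0.00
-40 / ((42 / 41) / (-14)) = 1640 / 3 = 546.67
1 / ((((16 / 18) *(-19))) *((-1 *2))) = 9 / 304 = 0.03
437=437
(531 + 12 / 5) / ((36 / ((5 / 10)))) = 889 / 120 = 7.41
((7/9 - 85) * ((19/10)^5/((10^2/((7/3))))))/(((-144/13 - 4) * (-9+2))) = -12199739773/26460000000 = -0.46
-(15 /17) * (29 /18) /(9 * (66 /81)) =-145 /748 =-0.19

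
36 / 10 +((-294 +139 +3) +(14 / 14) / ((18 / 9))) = -147.90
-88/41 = -2.15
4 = 4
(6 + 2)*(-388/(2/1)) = -1552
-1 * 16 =-16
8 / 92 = 2 / 23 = 0.09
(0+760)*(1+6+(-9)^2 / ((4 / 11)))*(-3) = -523830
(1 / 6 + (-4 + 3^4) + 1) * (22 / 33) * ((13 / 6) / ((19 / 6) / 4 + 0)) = 24388 / 171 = 142.62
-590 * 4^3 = -37760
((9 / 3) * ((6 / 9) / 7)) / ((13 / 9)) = 18 / 91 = 0.20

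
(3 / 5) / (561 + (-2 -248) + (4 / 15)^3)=2025 / 1049689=0.00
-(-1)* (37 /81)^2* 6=2738 /2187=1.25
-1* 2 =-2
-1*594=-594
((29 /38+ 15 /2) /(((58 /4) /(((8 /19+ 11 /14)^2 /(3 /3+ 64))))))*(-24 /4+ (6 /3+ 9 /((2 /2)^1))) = 16177437 /253412614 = 0.06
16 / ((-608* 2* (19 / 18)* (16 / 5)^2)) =-225 / 184832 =-0.00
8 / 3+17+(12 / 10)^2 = 1583 / 75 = 21.11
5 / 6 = 0.83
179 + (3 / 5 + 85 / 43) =39039 / 215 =181.58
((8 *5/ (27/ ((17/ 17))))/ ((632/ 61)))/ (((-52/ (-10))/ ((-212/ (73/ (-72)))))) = 1293200/ 224913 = 5.75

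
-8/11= -0.73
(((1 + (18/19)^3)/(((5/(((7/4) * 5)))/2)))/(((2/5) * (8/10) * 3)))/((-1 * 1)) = -2220925/329232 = -6.75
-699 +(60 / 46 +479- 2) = -5076 / 23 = -220.70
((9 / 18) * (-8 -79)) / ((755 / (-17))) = 1479 / 1510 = 0.98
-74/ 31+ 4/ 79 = -5722/ 2449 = -2.34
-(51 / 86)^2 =-0.35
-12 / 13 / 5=-12 / 65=-0.18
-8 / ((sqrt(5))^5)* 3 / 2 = -12* sqrt(5) / 125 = -0.21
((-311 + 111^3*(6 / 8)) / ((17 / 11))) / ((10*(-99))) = -4101649 / 6120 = -670.20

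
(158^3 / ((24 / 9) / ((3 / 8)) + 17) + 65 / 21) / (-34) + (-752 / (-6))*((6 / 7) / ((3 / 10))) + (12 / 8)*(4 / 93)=-32856977 / 7378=-4453.37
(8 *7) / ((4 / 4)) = 56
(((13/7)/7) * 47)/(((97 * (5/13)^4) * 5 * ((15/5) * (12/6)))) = 17450771/89118750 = 0.20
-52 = -52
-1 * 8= -8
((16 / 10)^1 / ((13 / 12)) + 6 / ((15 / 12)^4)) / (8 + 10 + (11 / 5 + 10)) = 0.13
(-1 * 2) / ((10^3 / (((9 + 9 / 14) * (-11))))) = 297 / 1400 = 0.21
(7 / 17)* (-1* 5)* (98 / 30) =-343 / 51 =-6.73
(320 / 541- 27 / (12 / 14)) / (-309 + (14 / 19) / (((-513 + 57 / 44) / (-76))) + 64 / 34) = 12800475465 / 127144659014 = 0.10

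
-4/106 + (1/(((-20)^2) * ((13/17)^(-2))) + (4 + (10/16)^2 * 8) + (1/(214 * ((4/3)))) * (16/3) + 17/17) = 5314960349/655567600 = 8.11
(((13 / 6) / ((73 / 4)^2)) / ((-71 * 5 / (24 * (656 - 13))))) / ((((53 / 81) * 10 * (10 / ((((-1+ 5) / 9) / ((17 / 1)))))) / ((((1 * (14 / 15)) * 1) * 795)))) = -67406976 / 804012875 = -0.08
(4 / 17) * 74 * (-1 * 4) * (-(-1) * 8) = -9472 / 17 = -557.18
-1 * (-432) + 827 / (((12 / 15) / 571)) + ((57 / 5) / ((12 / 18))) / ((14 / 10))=16540033 / 28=590715.46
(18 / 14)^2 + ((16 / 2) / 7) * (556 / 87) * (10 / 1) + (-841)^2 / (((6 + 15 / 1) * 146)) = 63355155 / 207466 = 305.38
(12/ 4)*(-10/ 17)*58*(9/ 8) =-3915/ 34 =-115.15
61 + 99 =160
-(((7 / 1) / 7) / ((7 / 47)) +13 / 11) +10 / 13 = -7134 / 1001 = -7.13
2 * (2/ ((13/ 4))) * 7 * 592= 66304/ 13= 5100.31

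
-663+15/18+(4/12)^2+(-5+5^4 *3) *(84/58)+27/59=63033587/30798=2046.68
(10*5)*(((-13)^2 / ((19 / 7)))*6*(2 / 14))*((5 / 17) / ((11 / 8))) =2028000 / 3553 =570.79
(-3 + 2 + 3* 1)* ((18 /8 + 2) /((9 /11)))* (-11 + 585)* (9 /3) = 53669 /3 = 17889.67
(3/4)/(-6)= -1/8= -0.12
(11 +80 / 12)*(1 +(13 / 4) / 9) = 24.05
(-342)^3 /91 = -40001688 /91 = -439578.99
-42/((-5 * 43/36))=1512/215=7.03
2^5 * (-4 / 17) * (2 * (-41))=10496 / 17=617.41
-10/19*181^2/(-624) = 163805/5928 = 27.63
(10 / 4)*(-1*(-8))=20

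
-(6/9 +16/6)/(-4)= 5/6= 0.83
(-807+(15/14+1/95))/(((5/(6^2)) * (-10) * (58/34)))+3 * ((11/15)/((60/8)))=492413059/1446375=340.45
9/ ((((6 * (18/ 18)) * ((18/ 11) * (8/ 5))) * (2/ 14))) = 385/ 96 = 4.01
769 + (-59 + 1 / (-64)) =45439 / 64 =709.98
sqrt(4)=2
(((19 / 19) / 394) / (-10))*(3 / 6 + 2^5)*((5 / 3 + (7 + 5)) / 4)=-533 / 18912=-0.03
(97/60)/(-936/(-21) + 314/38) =12901/421620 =0.03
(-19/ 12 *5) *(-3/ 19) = 5/ 4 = 1.25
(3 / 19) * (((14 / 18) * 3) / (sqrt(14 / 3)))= sqrt(42) / 38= 0.17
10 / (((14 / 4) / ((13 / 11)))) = 260 / 77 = 3.38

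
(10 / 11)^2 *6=600 / 121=4.96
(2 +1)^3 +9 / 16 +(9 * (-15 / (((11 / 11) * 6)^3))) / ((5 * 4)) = 881 / 32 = 27.53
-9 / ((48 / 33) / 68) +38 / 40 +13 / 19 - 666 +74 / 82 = -4223011 / 3895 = -1084.21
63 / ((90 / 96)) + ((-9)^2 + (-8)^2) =1061 / 5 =212.20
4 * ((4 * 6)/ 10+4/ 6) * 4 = 736/ 15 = 49.07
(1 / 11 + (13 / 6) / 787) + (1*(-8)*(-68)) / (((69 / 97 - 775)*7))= -5386489 / 803179146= -0.01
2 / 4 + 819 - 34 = 1571 / 2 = 785.50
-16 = -16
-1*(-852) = 852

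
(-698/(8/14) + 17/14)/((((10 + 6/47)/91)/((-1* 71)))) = 778488.45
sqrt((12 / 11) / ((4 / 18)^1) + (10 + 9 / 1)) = sqrt(2893) / 11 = 4.89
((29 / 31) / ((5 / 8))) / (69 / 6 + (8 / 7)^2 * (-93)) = -0.01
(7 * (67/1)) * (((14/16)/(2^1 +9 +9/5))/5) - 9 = -1325/512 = -2.59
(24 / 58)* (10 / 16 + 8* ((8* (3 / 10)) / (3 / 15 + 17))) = 1797 / 2494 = 0.72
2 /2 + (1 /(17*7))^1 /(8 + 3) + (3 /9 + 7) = 32728 /3927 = 8.33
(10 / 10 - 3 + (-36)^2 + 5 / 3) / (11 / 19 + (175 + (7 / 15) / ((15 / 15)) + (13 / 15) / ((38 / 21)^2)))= 28064140 / 3818881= 7.35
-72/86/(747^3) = -4/1991534121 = -0.00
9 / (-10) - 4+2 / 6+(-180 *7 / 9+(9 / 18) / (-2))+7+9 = -7729 / 60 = -128.82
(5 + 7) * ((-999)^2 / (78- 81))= -3992004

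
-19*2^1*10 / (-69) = 380 / 69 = 5.51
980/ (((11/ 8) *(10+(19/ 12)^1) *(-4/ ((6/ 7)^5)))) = -3732480/ 524447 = -7.12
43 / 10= 4.30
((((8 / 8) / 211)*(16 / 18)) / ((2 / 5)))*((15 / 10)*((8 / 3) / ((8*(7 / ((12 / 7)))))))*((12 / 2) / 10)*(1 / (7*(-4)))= -2 / 72373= -0.00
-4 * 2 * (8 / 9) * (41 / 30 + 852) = -819232 / 135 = -6068.39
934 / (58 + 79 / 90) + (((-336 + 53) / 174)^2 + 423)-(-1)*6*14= 84308681839 / 160432524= 525.51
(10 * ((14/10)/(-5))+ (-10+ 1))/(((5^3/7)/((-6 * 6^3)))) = 856.40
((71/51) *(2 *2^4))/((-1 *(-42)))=1136/1071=1.06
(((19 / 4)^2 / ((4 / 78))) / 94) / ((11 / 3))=42237 / 33088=1.28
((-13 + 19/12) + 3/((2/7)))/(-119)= 11/1428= 0.01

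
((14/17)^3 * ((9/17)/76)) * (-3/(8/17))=-0.02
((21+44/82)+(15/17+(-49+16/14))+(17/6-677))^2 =419439943734289/856967076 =489446.98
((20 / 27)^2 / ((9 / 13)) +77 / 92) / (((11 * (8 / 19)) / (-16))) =-18688343 / 3319866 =-5.63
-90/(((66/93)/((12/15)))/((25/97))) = -27900/1067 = -26.15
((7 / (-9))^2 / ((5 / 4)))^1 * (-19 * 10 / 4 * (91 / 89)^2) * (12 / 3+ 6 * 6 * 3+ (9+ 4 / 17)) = -3531001838 / 1211913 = -2913.58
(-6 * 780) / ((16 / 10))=-2925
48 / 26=24 / 13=1.85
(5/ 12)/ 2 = 5/ 24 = 0.21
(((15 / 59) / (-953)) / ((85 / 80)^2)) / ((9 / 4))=-5120 / 48748809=-0.00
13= 13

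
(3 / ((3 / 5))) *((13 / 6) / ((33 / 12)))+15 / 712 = 93055 / 23496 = 3.96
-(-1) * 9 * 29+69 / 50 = 13119 / 50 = 262.38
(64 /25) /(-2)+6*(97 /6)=2393 /25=95.72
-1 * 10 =-10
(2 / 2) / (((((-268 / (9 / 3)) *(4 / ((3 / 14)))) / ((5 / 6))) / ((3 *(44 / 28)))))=-495 / 210112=-0.00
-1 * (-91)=91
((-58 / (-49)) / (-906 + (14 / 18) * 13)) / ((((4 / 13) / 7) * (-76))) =3393 / 8579032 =0.00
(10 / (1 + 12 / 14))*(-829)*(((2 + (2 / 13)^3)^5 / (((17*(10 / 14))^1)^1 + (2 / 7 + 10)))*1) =-671430092319546646918720 / 104470407641759235037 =-6426.99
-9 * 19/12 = -57/4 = -14.25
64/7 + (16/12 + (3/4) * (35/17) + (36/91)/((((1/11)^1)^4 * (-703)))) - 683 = -1266305515/1864356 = -679.22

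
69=69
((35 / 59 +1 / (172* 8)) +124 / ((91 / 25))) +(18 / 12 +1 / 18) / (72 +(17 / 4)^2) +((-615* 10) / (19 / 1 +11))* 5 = -94884467910943 / 95811651936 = -990.32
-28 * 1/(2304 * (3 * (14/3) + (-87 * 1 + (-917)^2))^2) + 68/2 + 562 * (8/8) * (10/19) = 2551613014848208763/7737096597848064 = 329.79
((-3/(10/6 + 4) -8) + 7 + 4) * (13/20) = 273/170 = 1.61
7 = 7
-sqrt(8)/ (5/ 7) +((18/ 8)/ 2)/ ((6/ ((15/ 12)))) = 15/ 64-14 * sqrt(2)/ 5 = -3.73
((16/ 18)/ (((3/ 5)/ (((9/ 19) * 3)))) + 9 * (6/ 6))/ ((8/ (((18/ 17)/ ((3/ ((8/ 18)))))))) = 211/ 969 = 0.22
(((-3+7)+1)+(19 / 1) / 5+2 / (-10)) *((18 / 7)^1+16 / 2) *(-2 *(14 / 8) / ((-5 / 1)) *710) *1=225922 / 5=45184.40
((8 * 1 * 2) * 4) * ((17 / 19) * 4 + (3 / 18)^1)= 13664 / 57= 239.72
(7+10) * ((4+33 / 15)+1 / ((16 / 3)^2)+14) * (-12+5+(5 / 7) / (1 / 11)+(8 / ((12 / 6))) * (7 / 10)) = 440317 / 350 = 1258.05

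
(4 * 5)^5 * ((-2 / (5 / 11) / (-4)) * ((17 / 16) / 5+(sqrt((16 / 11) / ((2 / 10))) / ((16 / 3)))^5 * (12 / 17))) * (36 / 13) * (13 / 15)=54675000 * sqrt(55) / 2057+1795200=1992322.34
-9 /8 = -1.12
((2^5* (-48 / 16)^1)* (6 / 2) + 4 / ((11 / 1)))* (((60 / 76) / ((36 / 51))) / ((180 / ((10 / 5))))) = -3.57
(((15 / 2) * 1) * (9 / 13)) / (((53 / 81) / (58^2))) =18392670 / 689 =26694.73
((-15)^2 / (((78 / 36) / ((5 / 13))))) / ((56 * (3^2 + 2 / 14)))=3375 / 43264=0.08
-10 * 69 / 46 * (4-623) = 9285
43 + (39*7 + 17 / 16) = 5073 / 16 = 317.06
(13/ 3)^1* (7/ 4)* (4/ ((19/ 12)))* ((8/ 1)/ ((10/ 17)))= 24752/ 95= 260.55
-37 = -37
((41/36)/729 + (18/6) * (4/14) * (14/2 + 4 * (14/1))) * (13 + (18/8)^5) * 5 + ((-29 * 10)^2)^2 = 190074190211556685/26873856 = 7072829080.11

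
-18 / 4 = -4.50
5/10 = 1/2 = 0.50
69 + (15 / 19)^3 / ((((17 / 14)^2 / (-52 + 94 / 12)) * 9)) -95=-54784776 / 1982251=-27.64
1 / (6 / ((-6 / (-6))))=1 / 6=0.17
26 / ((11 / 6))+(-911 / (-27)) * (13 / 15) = 193453 / 4455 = 43.42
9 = 9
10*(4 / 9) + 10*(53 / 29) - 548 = -137098 / 261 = -525.28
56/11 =5.09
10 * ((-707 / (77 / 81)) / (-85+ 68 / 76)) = 777195 / 8789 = 88.43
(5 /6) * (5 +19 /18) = 545 /108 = 5.05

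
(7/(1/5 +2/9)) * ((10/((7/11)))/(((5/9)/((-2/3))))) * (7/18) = -2310/19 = -121.58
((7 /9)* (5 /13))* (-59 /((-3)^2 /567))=-14455 /13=-1111.92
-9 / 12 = -3 / 4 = -0.75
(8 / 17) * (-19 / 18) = -76 / 153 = -0.50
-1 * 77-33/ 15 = -79.20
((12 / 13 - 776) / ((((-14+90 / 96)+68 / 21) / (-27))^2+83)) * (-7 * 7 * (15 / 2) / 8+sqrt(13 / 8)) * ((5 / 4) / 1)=4328913682800 / 8085875759 - 23558713920 * sqrt(26) / 8085875759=520.51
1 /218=0.00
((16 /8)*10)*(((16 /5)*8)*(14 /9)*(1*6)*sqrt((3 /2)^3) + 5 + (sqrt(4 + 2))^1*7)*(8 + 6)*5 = 7000 + 260680*sqrt(6) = 645532.99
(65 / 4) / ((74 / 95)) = 6175 / 296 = 20.86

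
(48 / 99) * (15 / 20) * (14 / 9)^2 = 784 / 891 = 0.88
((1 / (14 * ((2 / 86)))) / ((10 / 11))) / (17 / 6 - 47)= -1419 / 18550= -0.08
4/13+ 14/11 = 226/143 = 1.58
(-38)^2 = 1444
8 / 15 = 0.53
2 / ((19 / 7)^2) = 98 / 361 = 0.27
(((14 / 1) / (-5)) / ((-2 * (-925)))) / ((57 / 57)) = -7 / 4625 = -0.00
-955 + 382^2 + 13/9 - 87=1303951/9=144883.44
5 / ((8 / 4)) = 5 / 2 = 2.50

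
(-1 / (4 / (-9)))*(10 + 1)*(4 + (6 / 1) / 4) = 1089 / 8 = 136.12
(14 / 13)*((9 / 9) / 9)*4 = 0.48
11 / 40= 0.28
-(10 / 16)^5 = -0.10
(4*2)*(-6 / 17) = -48 / 17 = -2.82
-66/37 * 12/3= -264/37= -7.14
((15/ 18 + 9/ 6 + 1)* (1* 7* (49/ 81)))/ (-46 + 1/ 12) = -13720/ 44631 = -0.31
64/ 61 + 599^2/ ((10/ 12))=131321486/ 305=430562.25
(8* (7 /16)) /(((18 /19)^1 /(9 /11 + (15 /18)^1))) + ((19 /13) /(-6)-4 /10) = 842909 /154440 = 5.46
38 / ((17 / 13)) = 494 / 17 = 29.06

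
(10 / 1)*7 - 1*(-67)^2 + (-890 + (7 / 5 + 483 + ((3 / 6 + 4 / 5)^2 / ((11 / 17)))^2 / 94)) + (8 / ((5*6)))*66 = -4806.93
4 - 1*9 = -5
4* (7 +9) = 64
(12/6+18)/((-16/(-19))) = 95/4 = 23.75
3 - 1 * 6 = -3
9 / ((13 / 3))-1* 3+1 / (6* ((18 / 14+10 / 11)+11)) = -72151 / 79248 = -0.91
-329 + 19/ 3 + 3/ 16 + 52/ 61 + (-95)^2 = 25483477/ 2928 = 8703.37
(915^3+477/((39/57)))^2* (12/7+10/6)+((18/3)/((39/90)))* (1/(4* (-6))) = 4694411425091692279251/2366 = 1984113028356590143.39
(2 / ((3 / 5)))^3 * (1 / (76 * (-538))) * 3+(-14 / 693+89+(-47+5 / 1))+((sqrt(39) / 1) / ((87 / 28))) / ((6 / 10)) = 50.33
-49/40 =-1.22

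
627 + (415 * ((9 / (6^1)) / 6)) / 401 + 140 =1230683 / 1604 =767.26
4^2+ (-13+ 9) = 12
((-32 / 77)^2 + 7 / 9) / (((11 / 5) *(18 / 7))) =253595 / 1509354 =0.17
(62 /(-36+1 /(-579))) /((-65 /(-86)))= -3087228 /1354925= -2.28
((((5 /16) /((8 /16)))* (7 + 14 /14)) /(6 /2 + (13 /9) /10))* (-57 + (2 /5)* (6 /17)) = -434970 /4811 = -90.41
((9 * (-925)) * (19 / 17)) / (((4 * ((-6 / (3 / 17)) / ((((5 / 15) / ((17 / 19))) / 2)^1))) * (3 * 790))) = 66785 / 12420064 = 0.01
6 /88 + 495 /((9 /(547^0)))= 2423 /44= 55.07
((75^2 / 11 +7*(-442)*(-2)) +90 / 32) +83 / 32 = 2360079 / 352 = 6704.77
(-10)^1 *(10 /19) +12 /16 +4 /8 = -305 /76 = -4.01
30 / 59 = 0.51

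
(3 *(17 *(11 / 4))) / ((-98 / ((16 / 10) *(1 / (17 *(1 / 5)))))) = -33 / 49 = -0.67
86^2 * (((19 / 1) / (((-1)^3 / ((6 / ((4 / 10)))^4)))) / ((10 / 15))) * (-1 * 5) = 53355206250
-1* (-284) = 284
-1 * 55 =-55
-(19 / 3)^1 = -19 / 3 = -6.33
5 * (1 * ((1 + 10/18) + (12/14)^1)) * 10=7600/63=120.63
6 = 6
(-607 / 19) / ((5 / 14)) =-8498 / 95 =-89.45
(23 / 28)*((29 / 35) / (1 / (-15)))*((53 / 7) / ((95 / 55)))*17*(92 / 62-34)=713948796 / 28861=24737.49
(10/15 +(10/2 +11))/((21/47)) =2350/63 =37.30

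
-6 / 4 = -3 / 2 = -1.50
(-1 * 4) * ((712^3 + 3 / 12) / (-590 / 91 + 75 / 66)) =2890440579026 / 10705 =270008461.38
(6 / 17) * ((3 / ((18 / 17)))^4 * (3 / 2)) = 4913 / 144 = 34.12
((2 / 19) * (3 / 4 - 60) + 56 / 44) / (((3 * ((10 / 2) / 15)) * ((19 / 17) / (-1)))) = 35275 / 7942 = 4.44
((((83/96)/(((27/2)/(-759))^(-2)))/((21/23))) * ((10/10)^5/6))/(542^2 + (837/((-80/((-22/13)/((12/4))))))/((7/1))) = 16185/95227939606624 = 0.00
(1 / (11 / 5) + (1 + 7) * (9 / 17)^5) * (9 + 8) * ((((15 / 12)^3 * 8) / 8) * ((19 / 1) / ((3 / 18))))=87606128625 / 29399392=2979.86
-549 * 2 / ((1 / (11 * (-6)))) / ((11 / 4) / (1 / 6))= 4392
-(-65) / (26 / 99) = 495 / 2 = 247.50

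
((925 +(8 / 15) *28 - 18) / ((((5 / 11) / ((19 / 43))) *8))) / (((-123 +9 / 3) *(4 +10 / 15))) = -0.20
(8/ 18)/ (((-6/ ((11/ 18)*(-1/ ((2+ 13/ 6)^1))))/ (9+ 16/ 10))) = 1166/ 10125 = 0.12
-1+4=3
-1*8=-8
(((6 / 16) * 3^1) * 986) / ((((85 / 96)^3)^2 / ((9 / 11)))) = 459674511998976 / 244037921875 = 1883.62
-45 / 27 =-5 / 3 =-1.67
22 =22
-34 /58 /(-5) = 17 /145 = 0.12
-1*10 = -10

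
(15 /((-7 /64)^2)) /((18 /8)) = 81920 /147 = 557.28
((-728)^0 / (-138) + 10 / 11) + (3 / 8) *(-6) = -4093 / 3036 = -1.35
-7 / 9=-0.78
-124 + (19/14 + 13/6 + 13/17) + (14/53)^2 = -119978261/1002813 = -119.64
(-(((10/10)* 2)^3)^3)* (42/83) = -21504/83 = -259.08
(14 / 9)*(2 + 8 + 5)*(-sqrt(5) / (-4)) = 35*sqrt(5) / 6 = 13.04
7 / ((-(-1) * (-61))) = -7 / 61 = -0.11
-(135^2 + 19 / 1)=-18244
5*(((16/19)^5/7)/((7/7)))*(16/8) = 0.60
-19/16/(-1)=19/16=1.19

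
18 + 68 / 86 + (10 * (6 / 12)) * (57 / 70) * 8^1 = 51.36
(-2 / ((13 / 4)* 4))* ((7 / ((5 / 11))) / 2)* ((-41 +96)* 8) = -6776 / 13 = -521.23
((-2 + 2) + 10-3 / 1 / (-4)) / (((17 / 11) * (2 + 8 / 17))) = 473 / 168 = 2.82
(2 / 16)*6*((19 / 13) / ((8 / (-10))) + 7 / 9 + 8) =3253 / 624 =5.21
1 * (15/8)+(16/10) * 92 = 5963/40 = 149.08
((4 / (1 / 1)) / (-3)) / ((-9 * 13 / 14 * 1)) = 56 / 351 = 0.16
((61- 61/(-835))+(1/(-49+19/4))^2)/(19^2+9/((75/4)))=7988335220/47281068891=0.17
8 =8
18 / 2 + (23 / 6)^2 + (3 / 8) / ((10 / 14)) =8719 / 360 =24.22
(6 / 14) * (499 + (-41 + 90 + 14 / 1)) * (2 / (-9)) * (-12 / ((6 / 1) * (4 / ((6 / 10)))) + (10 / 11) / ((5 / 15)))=-50018 / 385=-129.92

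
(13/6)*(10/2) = 65/6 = 10.83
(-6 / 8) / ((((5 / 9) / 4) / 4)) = -108 / 5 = -21.60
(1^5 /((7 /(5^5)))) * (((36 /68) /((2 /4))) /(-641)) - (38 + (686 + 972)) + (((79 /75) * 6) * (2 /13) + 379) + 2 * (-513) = -58078728611 /24790675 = -2342.77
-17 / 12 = -1.42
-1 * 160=-160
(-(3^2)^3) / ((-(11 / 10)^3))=729000 / 1331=547.71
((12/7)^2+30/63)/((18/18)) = 502/147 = 3.41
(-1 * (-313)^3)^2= 940299110504209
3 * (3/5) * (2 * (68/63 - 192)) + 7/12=-288427/420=-686.73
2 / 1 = 2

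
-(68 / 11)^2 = -4624 / 121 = -38.21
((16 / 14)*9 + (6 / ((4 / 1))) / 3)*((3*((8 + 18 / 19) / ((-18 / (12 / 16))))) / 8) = -12835 / 8512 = -1.51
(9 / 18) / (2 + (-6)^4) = 1 / 2596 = 0.00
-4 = -4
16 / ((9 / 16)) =28.44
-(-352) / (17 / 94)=33088 / 17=1946.35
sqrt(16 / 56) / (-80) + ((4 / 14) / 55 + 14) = 5392 / 385-sqrt(14) / 560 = 14.00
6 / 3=2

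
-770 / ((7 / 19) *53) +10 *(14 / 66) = -37.31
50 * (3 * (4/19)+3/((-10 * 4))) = 2115/76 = 27.83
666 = 666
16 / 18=8 / 9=0.89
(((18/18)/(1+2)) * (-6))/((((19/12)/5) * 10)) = -12/19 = -0.63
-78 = -78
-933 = -933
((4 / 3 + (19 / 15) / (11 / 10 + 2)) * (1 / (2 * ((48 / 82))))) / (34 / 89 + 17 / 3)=98523 / 400520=0.25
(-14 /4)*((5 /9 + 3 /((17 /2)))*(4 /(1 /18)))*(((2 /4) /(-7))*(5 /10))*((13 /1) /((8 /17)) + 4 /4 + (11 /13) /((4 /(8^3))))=1979499 /1768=1119.63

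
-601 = -601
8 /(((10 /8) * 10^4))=2 /3125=0.00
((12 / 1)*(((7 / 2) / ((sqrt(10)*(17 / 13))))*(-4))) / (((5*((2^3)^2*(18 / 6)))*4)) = -91*sqrt(10) / 27200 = -0.01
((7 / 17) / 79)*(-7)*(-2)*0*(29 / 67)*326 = 0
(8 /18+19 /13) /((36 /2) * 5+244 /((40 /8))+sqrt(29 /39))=773810 /56349237- 5575 * sqrt(1131) /2197620243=0.01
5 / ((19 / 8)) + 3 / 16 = 697 / 304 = 2.29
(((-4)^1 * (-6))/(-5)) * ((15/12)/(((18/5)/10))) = -50/3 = -16.67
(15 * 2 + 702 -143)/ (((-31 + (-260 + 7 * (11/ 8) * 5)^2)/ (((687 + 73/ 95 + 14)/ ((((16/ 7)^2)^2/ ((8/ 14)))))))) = 177220211/ 918733120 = 0.19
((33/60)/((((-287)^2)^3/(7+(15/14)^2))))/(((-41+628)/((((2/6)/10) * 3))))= 17567/12859247306680440853600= 0.00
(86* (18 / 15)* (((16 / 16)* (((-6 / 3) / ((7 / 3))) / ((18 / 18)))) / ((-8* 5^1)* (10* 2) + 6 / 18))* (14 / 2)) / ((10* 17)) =4644 / 1019575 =0.00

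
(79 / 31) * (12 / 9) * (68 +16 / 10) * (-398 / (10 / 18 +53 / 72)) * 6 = -2100828672 / 4805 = -437217.21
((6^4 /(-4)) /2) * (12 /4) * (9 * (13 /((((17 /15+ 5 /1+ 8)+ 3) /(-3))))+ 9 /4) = 4555521 /514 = 8862.88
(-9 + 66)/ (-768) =-19/ 256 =-0.07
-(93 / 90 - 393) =11759 / 30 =391.97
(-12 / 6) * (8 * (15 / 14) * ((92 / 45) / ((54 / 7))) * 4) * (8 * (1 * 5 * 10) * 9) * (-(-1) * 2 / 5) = -235520 / 9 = -26168.89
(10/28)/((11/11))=5/14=0.36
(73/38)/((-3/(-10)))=365/57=6.40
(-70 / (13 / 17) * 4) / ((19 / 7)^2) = -49.70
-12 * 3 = -36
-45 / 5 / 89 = -9 / 89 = -0.10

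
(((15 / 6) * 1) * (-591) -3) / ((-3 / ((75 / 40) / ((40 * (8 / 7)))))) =20727 / 1024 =20.24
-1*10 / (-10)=1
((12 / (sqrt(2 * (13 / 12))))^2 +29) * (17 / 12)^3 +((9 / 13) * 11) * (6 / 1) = 7123465 / 22464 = 317.11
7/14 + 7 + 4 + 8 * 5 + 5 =113/2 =56.50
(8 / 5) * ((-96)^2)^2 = 679477248 / 5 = 135895449.60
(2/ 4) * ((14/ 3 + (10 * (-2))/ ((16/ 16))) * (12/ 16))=-23/ 4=-5.75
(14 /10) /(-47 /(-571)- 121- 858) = -3997 /2794810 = -0.00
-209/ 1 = -209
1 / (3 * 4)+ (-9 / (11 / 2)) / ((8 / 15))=-2.98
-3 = -3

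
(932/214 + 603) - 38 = 60921/107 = 569.36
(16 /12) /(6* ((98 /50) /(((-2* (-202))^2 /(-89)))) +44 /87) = 236663200 /88630579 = 2.67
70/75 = 14/15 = 0.93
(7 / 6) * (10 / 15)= 7 / 9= 0.78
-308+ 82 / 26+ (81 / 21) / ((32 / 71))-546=-2452743 / 2912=-842.29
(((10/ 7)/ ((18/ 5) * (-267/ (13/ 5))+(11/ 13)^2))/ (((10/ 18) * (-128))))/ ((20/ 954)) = 725517/ 279359360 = 0.00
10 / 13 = 0.77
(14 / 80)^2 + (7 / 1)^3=548849 / 1600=343.03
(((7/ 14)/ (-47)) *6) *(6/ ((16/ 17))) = -153/ 376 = -0.41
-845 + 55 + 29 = -761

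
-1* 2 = -2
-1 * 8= -8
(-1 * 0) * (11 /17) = 0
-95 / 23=-4.13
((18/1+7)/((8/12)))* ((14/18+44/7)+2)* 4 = 28550/21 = 1359.52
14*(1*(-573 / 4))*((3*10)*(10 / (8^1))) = -300825 / 4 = -75206.25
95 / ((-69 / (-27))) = 855 / 23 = 37.17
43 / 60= 0.72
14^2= 196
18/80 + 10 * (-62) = -619.78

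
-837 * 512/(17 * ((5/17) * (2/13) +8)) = -2785536/889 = -3133.34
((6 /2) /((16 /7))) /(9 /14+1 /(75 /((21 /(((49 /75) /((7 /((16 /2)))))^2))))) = 196 /171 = 1.15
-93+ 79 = -14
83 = 83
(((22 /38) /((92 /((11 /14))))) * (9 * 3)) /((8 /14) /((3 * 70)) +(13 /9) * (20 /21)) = 0.10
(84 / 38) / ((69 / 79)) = 1106 / 437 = 2.53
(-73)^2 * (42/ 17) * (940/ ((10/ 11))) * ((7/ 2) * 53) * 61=2618721406686/ 17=154042435687.41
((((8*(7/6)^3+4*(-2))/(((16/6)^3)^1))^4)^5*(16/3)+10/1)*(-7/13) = -20114003973873131389020141471952251287059724368012392967/3735457880860604092248470878678878635070676610322530304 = -5.38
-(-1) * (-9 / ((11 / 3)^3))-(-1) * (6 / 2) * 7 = 27708 / 1331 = 20.82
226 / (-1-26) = -226 / 27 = -8.37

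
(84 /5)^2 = 7056 /25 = 282.24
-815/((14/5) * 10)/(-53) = 815/1484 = 0.55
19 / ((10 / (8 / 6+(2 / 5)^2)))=1064 / 375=2.84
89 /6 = 14.83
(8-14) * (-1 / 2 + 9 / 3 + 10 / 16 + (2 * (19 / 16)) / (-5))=-159 / 10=-15.90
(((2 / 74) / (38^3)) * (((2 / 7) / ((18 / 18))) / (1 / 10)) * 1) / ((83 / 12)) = 30 / 147447923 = 0.00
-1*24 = -24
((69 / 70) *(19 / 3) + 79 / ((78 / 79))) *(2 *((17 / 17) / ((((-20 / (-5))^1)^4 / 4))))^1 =117739 / 43680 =2.70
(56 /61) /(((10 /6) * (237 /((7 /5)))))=392 /120475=0.00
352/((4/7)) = 616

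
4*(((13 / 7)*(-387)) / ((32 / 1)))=-5031 / 56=-89.84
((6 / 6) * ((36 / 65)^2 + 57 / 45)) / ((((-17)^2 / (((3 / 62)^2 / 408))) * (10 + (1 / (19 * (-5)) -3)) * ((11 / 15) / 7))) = 723387 / 16954106780416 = 0.00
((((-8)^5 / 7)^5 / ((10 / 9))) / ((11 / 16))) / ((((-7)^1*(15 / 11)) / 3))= 2720083094132915643088896 / 2941225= 924812992590813570.23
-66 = -66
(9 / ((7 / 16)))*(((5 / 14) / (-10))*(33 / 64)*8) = -297 / 98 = -3.03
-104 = -104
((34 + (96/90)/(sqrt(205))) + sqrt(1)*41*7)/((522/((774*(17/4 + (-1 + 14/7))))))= 1204*sqrt(205)/29725 + 289863/116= 2499.40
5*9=45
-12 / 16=-3 / 4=-0.75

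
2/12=0.17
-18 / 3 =-6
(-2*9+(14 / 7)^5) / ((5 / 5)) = 14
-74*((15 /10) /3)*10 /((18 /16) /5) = -14800 /9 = -1644.44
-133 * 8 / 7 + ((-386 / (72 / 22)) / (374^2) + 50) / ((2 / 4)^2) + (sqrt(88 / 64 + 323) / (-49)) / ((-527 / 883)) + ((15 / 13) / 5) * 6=883 * sqrt(5190) / 103292 + 36734015 / 743886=50.00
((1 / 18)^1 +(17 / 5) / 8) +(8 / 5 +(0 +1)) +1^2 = 1469 / 360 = 4.08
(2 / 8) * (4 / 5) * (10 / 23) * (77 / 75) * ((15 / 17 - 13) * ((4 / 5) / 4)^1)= -31724 / 146625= -0.22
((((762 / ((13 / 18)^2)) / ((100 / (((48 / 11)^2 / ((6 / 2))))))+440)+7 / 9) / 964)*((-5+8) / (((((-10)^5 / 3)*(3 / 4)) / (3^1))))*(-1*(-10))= -2454652039 / 1232052250000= -0.00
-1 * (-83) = 83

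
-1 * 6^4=-1296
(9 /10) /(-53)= -9 /530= -0.02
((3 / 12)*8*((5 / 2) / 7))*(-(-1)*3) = 15 / 7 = 2.14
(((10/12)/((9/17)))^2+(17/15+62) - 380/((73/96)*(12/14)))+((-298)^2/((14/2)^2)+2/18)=67539519293/52152660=1295.03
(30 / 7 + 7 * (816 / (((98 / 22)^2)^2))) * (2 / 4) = 7738263 / 823543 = 9.40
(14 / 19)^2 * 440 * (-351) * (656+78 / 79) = -1571085996480 / 28519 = -55089098.37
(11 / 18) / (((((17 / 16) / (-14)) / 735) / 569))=-171746960 / 51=-3367587.45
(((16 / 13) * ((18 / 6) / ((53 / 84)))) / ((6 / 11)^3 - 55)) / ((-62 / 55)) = 21083040 / 222710293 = 0.09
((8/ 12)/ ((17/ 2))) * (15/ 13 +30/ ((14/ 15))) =4040/ 1547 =2.61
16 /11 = 1.45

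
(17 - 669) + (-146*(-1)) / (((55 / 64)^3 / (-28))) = -1180121172 / 166375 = -7093.14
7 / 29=0.24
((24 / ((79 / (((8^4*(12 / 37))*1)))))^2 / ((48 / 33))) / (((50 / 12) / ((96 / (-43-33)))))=-137765370986496 / 4058366275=-33946.02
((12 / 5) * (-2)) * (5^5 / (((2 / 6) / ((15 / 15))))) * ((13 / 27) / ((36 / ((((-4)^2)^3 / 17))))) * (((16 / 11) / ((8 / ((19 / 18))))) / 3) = -1264640000 / 136323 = -9276.79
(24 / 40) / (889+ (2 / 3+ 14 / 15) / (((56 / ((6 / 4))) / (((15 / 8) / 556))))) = 186816 / 276799085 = 0.00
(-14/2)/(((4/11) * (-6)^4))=-0.01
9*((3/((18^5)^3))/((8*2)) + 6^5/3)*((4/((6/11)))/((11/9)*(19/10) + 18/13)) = 66684875315761835535237835/1444947177958653689856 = 46150.39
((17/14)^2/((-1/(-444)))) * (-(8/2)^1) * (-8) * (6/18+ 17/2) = 9067664/49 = 185054.37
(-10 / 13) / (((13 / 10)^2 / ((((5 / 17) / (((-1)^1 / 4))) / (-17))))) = -20000 / 634933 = -0.03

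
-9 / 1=-9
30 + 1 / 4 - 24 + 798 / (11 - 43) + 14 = -75 / 16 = -4.69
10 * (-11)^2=1210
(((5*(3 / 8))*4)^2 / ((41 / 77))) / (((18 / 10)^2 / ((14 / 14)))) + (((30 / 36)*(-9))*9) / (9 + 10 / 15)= 1096735 / 42804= 25.62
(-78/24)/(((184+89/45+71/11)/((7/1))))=-45045/381016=-0.12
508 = 508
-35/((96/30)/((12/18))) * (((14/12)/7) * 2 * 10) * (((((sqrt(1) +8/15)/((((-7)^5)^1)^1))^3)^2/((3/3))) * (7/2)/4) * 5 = -148035889/2414377333016031107175033088800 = -0.00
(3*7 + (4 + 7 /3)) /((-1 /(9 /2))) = -123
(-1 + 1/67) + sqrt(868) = -66/67 + 2 * sqrt(217) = 28.48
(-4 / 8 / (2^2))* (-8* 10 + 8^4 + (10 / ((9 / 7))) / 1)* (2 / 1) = -18107 / 18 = -1005.94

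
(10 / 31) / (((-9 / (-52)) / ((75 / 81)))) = 13000 / 7533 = 1.73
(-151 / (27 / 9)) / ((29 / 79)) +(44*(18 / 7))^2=12664.19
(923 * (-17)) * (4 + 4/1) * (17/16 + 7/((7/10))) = -2777307/2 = -1388653.50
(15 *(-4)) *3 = -180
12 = 12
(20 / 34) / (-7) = -10 / 119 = -0.08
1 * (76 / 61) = 76 / 61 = 1.25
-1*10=-10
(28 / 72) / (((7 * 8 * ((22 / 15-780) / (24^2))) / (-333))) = 1.71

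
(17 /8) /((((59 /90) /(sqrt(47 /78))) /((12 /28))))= 765*sqrt(3666) /42952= 1.08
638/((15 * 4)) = 319/30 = 10.63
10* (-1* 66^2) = -43560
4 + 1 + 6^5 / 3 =2597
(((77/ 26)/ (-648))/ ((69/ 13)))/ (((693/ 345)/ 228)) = -95/ 972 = -0.10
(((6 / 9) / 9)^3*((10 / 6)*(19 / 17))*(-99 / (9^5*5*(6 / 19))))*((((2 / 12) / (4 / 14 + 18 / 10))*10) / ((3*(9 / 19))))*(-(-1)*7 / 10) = -36970010 / 116831684924307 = -0.00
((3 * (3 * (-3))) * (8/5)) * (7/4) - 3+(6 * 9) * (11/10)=-96/5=-19.20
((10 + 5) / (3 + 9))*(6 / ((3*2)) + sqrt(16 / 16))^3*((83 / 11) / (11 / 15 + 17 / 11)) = 6225 / 188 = 33.11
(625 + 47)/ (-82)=-336/ 41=-8.20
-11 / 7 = -1.57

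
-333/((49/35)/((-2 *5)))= 16650/7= 2378.57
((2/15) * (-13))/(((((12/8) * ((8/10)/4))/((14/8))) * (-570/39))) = 1183/1710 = 0.69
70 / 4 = 35 / 2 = 17.50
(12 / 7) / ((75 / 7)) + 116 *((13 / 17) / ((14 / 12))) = 76.19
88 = 88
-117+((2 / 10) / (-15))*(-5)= -1754 / 15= -116.93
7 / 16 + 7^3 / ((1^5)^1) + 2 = 5527 / 16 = 345.44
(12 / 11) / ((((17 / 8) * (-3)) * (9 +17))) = -16 / 2431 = -0.01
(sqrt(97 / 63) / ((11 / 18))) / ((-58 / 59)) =-177 * sqrt(679) / 2233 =-2.07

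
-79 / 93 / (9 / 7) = -553 / 837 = -0.66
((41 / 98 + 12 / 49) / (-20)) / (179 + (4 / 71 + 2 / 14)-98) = -923 / 2259936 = -0.00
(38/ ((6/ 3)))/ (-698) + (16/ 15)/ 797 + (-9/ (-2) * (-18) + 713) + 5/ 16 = 632.29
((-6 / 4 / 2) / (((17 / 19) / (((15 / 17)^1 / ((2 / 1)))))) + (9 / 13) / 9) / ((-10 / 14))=61621 / 150280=0.41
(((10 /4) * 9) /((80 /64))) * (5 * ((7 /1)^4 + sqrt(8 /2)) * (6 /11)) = 1297620 /11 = 117965.45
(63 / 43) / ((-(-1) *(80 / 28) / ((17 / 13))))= 7497 / 11180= 0.67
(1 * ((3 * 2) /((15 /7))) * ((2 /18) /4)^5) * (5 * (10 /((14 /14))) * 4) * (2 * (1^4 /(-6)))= -35 /11337408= -0.00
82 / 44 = 1.86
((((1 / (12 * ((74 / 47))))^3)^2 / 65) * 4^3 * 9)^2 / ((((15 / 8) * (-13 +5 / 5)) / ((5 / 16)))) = -116191483108948578241 / 220429559217554540441990830699315200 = -0.00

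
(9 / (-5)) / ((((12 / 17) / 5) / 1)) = -12.75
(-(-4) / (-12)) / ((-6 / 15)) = 5 / 6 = 0.83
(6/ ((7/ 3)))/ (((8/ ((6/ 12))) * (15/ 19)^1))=57/ 280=0.20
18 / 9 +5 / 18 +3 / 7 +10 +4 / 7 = 239 / 18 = 13.28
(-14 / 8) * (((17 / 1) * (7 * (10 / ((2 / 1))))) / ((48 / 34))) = -737.55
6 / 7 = 0.86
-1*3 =-3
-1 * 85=-85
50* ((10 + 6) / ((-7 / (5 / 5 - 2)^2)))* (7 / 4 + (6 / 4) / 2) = -2000 / 7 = -285.71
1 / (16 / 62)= 31 / 8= 3.88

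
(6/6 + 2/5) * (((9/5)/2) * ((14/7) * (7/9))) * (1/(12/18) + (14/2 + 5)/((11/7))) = 9849/550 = 17.91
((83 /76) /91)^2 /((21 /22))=75779 /502226088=0.00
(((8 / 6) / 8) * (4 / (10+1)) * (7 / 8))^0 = 1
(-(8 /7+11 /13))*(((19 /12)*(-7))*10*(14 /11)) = 120365 /429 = 280.57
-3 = -3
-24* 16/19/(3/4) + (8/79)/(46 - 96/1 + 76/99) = -98579300/3657937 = -26.95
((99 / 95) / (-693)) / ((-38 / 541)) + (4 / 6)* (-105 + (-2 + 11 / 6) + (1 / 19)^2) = -15940081 / 227430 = -70.09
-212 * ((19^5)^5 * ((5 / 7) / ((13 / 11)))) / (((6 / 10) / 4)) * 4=-86821755178005280319749444469649467200 / 273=-318028407245440587251829500000000000.00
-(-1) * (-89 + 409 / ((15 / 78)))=10189 / 5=2037.80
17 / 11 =1.55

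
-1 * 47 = -47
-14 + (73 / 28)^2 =-5647 / 784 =-7.20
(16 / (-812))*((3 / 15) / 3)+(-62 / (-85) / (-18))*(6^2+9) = -1.82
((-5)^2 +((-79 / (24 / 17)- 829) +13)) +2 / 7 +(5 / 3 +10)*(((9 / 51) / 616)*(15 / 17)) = -113045641 / 133518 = -846.67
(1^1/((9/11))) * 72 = 88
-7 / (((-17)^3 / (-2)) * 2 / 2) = -14 / 4913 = -0.00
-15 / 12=-5 / 4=-1.25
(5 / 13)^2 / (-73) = -25 / 12337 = -0.00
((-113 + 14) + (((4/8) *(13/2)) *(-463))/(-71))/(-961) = 22097/272924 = 0.08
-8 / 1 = -8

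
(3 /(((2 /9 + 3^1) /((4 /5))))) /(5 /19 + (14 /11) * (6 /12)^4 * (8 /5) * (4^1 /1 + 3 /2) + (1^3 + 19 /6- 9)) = -6156 /31987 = -0.19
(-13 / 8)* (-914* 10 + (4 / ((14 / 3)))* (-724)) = 222053 / 14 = 15860.93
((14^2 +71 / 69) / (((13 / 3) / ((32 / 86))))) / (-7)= -217520 / 89999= -2.42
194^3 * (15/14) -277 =54758441/7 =7822634.43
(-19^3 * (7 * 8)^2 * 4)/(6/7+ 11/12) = -7227300864/149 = -48505374.93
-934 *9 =-8406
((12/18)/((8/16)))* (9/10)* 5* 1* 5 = 30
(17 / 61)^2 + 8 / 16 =4299 / 7442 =0.58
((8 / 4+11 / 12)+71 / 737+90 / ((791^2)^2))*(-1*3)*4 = -10431679992385327 / 288518338041857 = -36.16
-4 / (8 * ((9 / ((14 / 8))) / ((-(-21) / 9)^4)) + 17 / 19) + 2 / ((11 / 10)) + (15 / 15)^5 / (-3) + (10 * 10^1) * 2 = 199.73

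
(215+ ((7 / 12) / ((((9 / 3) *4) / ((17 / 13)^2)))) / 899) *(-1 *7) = -32926500481 / 21878064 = -1505.00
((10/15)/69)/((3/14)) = 28/621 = 0.05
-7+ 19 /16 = -93 /16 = -5.81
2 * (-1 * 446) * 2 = -1784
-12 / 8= -3 / 2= -1.50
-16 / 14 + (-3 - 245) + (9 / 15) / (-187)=-1630661 / 6545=-249.15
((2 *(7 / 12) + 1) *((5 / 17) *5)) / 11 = 325 / 1122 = 0.29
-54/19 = -2.84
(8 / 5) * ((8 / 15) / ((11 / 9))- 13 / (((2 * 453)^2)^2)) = 16170521732789 / 23160903524550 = 0.70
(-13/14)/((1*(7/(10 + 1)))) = -143/98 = -1.46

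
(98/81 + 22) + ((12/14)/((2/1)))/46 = 605603/26082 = 23.22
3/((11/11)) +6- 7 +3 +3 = 8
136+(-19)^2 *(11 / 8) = 5059 / 8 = 632.38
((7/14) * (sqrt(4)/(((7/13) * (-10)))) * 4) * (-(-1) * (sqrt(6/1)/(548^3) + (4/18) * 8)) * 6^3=-285.26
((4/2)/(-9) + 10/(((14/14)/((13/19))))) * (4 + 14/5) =38488/855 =45.02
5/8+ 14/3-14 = -209/24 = -8.71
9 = 9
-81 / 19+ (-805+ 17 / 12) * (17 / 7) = -3121493 / 1596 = -1955.82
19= 19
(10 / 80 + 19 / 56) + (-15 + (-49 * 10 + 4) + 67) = -12139 / 28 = -433.54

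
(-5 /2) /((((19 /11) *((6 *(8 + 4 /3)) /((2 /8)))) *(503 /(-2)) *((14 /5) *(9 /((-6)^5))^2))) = 3207600 /468293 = 6.85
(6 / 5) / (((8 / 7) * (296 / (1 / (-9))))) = -7 / 17760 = -0.00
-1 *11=-11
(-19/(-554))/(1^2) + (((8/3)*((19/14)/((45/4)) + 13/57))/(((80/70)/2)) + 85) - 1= 121725971/1421010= 85.66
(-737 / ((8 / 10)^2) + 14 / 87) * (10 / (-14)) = 8013755 / 9744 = 822.43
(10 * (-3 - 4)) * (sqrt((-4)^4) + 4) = -1400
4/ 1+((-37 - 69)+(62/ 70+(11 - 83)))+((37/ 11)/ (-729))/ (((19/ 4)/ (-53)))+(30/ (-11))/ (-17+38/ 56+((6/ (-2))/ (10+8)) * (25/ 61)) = -77429927871379/ 447840019935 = -172.90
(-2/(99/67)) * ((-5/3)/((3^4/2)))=1340/24057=0.06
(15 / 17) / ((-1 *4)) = -15 / 68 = -0.22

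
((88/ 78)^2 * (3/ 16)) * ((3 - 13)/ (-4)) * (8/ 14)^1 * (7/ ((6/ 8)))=4840/ 1521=3.18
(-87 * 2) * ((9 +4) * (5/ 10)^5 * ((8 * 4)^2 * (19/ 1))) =-1375296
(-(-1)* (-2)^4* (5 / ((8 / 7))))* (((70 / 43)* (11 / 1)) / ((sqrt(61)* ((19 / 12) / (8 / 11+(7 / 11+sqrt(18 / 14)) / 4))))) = 69300* sqrt(427) / 49837+573300* sqrt(61) / 49837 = 118.58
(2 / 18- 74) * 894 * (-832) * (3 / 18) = 82438720 / 9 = 9159857.78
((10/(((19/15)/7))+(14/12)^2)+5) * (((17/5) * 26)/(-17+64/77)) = -717283567/2128950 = -336.92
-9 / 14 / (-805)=9 / 11270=0.00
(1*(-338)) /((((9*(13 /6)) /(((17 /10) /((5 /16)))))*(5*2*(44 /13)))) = -11492 /4125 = -2.79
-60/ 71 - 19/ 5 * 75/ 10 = -4167/ 142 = -29.35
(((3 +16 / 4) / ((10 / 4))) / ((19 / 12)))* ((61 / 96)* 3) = 1281 / 380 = 3.37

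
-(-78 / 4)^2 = -1521 / 4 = -380.25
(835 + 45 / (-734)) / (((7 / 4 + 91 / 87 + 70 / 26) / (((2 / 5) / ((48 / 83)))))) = 3835306579 / 36448972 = 105.22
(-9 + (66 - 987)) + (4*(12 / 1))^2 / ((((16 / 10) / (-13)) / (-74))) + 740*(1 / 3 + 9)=4173770 / 3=1391256.67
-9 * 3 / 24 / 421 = -9 / 3368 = -0.00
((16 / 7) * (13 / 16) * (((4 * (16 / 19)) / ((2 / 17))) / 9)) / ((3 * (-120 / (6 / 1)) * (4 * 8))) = -221 / 71820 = -0.00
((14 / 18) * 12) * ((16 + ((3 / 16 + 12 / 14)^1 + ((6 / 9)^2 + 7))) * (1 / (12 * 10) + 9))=5336897 / 2592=2058.99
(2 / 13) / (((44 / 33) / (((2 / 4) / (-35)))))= -3 / 1820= -0.00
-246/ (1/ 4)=-984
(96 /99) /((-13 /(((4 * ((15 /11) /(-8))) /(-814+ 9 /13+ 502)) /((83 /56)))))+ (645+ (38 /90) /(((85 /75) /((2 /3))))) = 1337499666581 /2072845071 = 645.25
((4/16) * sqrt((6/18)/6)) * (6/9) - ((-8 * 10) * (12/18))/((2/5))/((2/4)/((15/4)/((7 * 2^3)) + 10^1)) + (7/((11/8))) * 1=2689.65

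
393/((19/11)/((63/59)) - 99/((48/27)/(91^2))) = -4357584/5113193167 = -0.00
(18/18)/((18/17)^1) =17/18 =0.94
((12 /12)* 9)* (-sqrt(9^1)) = -27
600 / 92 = 6.52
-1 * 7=-7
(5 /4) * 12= 15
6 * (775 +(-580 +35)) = 1380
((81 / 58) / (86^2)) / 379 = 81 / 162578872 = 0.00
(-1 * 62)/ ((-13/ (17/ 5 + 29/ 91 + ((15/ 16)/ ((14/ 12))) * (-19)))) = -55.08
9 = 9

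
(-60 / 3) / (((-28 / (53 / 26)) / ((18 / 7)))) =2385 / 637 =3.74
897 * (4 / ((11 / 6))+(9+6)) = 169533 / 11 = 15412.09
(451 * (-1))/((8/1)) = -451/8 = -56.38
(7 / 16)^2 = 49 / 256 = 0.19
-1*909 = -909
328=328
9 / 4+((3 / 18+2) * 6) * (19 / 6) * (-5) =-2443 / 12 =-203.58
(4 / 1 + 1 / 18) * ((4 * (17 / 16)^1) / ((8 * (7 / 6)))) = 1241 / 672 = 1.85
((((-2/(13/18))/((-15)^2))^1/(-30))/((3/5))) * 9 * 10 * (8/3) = 32/195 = 0.16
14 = 14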